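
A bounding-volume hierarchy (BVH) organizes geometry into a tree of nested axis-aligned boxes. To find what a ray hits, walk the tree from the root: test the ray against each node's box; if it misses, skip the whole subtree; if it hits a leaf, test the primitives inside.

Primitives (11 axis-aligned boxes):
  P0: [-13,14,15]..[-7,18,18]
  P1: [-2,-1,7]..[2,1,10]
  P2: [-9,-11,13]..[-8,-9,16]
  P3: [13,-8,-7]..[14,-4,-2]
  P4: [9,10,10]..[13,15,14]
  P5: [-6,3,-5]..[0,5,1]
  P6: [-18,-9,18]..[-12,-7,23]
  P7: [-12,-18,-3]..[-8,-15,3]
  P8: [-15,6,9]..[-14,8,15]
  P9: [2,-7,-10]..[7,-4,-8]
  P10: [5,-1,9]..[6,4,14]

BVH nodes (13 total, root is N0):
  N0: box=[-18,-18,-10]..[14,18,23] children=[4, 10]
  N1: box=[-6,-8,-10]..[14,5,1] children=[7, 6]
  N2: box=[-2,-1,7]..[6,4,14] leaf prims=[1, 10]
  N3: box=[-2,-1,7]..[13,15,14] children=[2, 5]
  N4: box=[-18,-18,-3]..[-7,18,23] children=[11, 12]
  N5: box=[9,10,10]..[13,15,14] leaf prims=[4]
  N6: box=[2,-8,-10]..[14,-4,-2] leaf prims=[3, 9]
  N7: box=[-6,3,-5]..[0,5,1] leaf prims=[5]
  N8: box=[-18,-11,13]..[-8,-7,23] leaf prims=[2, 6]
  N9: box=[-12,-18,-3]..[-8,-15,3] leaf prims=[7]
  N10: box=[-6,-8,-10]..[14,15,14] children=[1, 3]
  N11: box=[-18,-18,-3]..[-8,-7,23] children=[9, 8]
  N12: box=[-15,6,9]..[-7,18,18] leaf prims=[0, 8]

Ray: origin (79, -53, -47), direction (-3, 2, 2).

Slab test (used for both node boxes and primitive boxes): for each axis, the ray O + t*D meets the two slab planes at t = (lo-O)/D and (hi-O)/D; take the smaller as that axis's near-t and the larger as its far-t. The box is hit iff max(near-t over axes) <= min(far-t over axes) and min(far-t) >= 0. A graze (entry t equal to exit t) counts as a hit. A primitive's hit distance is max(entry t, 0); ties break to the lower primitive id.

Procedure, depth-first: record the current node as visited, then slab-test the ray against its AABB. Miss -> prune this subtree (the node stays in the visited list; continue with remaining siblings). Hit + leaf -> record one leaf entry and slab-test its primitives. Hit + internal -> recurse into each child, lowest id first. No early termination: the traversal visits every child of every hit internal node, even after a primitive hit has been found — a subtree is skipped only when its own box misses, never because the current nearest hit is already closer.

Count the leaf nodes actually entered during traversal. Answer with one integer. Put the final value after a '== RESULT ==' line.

Walk:
N0 x:[65/3,97/3] y:[35/2,71/2] z:[37/2,35] -> hit [65/3,97/3], descend [4, 10]
  N4 x:[86/3,97/3] y:[35/2,71/2] z:[22,35] -> hit [86/3,97/3], descend [11, 12]
    N11 x:[29,97/3] y:[35/2,23] z:[22,35] -> miss, prune
    N12 x:[86/3,94/3] y:[59/2,71/2] z:[28,65/2] -> hit [59/2,94/3] leaf, test {P0(miss), P8(miss)}
  N10 x:[65/3,85/3] y:[45/2,34] z:[37/2,61/2] -> hit [45/2,85/3], descend [1, 3]
    N1 x:[65/3,85/3] y:[45/2,29] z:[37/2,24] -> hit [45/2,24], descend [6, 7]
      N6 x:[65/3,77/3] y:[45/2,49/2] z:[37/2,45/2] -> hit [45/2,45/2] leaf, test {P3(miss), P9(miss)}
      N7 x:[79/3,85/3] y:[28,29] z:[21,24] -> miss, prune
    N3 x:[22,27] y:[26,34] z:[27,61/2] -> hit [27,27], descend [2, 5]
      N2 x:[73/3,27] y:[26,57/2] z:[27,61/2] -> hit [27,27] leaf, test {P1@t=27, P10(miss)}
      N5 x:[22,70/3] y:[63/2,34] z:[57/2,61/2] -> miss, prune

11 AABB tests over nodes [0, 4, 11, 12, 10, 1, 6, 7, 3, 2, 5]; 3 leaves entered; closest P1.

== RESULT ==
3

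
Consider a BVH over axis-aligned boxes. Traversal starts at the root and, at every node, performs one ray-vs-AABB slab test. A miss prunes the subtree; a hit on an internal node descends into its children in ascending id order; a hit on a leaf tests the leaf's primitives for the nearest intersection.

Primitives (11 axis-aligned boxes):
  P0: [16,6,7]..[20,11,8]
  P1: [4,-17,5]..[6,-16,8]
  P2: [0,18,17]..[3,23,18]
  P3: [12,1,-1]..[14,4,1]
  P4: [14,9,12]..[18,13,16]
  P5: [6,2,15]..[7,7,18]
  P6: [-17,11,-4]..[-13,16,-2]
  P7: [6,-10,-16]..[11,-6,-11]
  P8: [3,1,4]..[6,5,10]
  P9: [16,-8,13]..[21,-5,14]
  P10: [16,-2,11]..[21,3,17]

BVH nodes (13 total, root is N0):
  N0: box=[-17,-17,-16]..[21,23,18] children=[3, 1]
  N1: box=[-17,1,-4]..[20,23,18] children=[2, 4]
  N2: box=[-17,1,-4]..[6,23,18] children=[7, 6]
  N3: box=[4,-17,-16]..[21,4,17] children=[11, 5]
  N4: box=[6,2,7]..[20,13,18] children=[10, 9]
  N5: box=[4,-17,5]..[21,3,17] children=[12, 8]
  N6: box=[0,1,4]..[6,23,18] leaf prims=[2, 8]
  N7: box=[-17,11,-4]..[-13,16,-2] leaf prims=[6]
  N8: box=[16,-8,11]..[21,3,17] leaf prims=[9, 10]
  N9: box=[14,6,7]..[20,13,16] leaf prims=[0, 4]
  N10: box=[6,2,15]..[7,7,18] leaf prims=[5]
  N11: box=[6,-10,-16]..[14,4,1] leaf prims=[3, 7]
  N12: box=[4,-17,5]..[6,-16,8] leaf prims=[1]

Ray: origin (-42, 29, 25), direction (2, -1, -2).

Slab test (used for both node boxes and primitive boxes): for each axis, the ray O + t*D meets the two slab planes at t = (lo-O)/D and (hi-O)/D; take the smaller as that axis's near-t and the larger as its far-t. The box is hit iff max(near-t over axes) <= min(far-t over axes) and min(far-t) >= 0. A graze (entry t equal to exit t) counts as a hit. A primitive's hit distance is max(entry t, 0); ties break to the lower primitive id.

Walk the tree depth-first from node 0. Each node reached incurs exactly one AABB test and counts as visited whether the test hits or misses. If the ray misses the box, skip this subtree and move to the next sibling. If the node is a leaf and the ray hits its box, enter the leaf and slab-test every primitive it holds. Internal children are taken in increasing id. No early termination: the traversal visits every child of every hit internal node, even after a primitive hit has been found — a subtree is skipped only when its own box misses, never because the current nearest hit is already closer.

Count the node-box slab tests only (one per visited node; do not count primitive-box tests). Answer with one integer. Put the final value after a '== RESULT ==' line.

Traverse from the root:
N0 x:[25/2,63/2] y:[6,46] z:[7/2,41/2] -> hit [25/2,41/2], descend [1, 3]
  N1 x:[25/2,31] y:[6,28] z:[7/2,29/2] -> hit [25/2,29/2], descend [2, 4]
    N2 x:[25/2,24] y:[6,28] z:[7/2,29/2] -> hit [25/2,29/2], descend [6, 7]
      N6 x:[21,24] y:[6,28] z:[7/2,21/2] -> miss, prune
      N7 x:[25/2,29/2] y:[13,18] z:[27/2,29/2] -> hit [27/2,29/2] leaf, test {P6@t=27/2}
    N4 x:[24,31] y:[16,27] z:[7/2,9] -> miss, prune
  N3 x:[23,63/2] y:[25,46] z:[4,41/2] -> miss, prune

order=[0, 1, 2, 6, 7, 4, 3]  |boxes|=7  |leaves|=1  hit=P6

== RESULT ==
7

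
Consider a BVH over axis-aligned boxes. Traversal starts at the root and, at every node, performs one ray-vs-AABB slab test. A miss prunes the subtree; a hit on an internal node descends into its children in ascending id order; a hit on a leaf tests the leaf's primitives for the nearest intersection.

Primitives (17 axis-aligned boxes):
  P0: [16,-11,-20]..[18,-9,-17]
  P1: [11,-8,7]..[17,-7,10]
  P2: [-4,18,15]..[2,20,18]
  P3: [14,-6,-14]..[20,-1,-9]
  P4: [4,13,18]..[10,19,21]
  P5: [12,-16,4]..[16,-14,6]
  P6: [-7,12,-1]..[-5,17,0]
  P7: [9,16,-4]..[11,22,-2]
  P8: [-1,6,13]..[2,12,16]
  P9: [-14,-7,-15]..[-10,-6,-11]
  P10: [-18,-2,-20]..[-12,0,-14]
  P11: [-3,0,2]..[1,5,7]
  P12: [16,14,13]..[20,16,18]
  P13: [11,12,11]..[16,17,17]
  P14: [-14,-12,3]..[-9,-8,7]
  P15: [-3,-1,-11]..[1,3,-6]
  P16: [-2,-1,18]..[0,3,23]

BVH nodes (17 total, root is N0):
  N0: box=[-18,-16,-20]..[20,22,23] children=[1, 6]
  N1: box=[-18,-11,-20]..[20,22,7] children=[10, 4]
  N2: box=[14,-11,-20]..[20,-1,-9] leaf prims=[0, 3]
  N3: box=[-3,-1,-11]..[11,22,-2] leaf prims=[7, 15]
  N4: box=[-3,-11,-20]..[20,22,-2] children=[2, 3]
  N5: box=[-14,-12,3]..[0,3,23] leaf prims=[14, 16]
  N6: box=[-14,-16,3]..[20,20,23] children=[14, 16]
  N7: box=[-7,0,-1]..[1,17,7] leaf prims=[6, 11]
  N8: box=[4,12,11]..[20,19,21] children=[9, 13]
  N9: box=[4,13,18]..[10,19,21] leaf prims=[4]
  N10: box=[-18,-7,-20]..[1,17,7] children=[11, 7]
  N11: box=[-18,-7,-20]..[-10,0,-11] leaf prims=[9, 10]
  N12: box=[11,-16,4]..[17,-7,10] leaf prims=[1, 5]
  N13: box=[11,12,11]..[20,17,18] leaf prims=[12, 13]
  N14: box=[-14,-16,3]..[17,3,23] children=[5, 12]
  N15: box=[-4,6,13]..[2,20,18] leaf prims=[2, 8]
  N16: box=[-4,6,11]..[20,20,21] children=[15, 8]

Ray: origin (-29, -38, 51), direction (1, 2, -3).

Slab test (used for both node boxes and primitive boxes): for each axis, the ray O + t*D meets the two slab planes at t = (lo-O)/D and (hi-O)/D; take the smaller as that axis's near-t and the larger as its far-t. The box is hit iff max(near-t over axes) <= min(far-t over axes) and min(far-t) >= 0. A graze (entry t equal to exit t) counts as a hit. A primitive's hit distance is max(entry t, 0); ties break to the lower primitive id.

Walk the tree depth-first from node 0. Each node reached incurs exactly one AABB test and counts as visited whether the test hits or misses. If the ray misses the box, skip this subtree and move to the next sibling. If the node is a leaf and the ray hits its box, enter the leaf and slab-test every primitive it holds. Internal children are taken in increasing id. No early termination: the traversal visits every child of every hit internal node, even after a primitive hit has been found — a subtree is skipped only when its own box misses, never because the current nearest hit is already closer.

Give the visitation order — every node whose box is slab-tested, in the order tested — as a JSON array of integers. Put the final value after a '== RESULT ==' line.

Traverse from the root:
N0 x:[11,49] y:[11,30] z:[28/3,71/3] -> hit [11,71/3], descend [1, 6]
  N1 x:[11,49] y:[27/2,30] z:[44/3,71/3] -> hit [44/3,71/3], descend [4, 10]
    N4 x:[26,49] y:[27/2,30] z:[53/3,71/3] -> miss, prune
    N10 x:[11,30] y:[31/2,55/2] z:[44/3,71/3] -> hit [31/2,71/3], descend [7, 11]
      N7 x:[22,30] y:[19,55/2] z:[44/3,52/3] -> miss, prune
      N11 x:[11,19] y:[31/2,19] z:[62/3,71/3] -> miss, prune
  N6 x:[15,49] y:[11,29] z:[28/3,16] -> hit [15,16], descend [14, 16]
    N14 x:[15,46] y:[11,41/2] z:[28/3,16] -> hit [15,16], descend [5, 12]
      N5 x:[15,29] y:[13,41/2] z:[28/3,16] -> hit [15,16] leaf, test {P14@t=15, P16(miss)}
      N12 x:[40,46] y:[11,31/2] z:[41/3,47/3] -> miss, prune
    N16 x:[25,49] y:[22,29] z:[10,40/3] -> miss, prune

11 AABB tests over nodes [0, 1, 4, 10, 7, 11, 6, 14, 5, 12, 16]; 1 leaf entered; closest P14.

== RESULT ==
[0, 1, 4, 10, 7, 11, 6, 14, 5, 12, 16]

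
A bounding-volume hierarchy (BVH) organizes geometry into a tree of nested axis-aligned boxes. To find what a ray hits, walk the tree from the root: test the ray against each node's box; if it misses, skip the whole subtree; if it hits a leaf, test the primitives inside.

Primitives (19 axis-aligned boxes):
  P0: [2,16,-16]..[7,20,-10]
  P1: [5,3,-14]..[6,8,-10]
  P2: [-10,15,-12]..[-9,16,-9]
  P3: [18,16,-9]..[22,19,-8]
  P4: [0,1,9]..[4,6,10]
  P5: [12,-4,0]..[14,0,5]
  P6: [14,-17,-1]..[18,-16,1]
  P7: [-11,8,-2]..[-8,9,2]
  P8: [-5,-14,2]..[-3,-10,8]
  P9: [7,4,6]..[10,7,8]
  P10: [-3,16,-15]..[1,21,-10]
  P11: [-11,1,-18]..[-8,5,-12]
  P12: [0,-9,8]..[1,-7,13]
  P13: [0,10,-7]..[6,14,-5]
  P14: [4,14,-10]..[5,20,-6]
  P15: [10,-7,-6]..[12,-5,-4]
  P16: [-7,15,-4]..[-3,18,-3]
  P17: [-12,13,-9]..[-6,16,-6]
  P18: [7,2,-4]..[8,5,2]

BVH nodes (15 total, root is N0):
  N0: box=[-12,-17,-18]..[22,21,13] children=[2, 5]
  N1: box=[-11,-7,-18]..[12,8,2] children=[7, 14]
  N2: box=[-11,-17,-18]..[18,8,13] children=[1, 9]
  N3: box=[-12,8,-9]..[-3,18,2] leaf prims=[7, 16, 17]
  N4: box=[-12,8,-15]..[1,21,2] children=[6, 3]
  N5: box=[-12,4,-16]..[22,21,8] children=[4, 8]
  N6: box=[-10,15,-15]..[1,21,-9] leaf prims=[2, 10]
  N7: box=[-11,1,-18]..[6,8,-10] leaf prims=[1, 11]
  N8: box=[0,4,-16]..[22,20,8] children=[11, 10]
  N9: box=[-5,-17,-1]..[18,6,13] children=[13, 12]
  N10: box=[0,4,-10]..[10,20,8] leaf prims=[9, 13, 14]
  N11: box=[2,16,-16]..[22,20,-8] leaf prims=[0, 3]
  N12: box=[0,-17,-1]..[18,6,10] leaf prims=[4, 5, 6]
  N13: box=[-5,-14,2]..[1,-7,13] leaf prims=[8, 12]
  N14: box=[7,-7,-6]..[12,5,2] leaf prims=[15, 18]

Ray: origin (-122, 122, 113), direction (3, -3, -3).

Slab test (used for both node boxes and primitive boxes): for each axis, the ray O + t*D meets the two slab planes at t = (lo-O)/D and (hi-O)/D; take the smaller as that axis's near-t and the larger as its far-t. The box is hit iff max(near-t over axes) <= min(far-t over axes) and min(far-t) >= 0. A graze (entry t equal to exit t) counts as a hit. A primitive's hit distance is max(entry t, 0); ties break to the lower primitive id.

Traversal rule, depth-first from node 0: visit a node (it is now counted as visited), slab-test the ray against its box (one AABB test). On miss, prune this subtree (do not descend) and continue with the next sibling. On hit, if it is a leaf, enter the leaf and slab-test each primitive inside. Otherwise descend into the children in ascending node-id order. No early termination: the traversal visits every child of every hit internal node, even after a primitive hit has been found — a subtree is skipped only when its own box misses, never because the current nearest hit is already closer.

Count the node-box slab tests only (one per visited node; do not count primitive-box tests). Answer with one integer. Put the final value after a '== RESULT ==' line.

Walk:
N0 x:[110/3,48] y:[101/3,139/3] z:[100/3,131/3] -> hit [110/3,131/3], descend [2, 5]
  N2 x:[37,140/3] y:[38,139/3] z:[100/3,131/3] -> hit [38,131/3], descend [1, 9]
    N1 x:[37,134/3] y:[38,43] z:[37,131/3] -> hit [38,43], descend [7, 14]
      N7 x:[37,128/3] y:[38,121/3] z:[41,131/3] -> miss, prune
      N14 x:[43,134/3] y:[39,43] z:[37,119/3] -> miss, prune
    N9 x:[39,140/3] y:[116/3,139/3] z:[100/3,38] -> miss, prune
  N5 x:[110/3,48] y:[101/3,118/3] z:[35,43] -> hit [110/3,118/3], descend [4, 8]
    N4 x:[110/3,41] y:[101/3,38] z:[37,128/3] -> hit [37,38], descend [3, 6]
      N3 x:[110/3,119/3] y:[104/3,38] z:[37,122/3] -> hit [37,38] leaf, test {P7@t=113/3, P16(miss), P17(miss)}
      N6 x:[112/3,41] y:[101/3,107/3] z:[122/3,128/3] -> miss, prune
    N8 x:[122/3,48] y:[34,118/3] z:[35,43] -> miss, prune

Visited [0, 2, 1, 7, 14, 9, 5, 4, 3, 6, 8]. Tests: 11 box, 1 leaf. Nearest: P7.

== RESULT ==
11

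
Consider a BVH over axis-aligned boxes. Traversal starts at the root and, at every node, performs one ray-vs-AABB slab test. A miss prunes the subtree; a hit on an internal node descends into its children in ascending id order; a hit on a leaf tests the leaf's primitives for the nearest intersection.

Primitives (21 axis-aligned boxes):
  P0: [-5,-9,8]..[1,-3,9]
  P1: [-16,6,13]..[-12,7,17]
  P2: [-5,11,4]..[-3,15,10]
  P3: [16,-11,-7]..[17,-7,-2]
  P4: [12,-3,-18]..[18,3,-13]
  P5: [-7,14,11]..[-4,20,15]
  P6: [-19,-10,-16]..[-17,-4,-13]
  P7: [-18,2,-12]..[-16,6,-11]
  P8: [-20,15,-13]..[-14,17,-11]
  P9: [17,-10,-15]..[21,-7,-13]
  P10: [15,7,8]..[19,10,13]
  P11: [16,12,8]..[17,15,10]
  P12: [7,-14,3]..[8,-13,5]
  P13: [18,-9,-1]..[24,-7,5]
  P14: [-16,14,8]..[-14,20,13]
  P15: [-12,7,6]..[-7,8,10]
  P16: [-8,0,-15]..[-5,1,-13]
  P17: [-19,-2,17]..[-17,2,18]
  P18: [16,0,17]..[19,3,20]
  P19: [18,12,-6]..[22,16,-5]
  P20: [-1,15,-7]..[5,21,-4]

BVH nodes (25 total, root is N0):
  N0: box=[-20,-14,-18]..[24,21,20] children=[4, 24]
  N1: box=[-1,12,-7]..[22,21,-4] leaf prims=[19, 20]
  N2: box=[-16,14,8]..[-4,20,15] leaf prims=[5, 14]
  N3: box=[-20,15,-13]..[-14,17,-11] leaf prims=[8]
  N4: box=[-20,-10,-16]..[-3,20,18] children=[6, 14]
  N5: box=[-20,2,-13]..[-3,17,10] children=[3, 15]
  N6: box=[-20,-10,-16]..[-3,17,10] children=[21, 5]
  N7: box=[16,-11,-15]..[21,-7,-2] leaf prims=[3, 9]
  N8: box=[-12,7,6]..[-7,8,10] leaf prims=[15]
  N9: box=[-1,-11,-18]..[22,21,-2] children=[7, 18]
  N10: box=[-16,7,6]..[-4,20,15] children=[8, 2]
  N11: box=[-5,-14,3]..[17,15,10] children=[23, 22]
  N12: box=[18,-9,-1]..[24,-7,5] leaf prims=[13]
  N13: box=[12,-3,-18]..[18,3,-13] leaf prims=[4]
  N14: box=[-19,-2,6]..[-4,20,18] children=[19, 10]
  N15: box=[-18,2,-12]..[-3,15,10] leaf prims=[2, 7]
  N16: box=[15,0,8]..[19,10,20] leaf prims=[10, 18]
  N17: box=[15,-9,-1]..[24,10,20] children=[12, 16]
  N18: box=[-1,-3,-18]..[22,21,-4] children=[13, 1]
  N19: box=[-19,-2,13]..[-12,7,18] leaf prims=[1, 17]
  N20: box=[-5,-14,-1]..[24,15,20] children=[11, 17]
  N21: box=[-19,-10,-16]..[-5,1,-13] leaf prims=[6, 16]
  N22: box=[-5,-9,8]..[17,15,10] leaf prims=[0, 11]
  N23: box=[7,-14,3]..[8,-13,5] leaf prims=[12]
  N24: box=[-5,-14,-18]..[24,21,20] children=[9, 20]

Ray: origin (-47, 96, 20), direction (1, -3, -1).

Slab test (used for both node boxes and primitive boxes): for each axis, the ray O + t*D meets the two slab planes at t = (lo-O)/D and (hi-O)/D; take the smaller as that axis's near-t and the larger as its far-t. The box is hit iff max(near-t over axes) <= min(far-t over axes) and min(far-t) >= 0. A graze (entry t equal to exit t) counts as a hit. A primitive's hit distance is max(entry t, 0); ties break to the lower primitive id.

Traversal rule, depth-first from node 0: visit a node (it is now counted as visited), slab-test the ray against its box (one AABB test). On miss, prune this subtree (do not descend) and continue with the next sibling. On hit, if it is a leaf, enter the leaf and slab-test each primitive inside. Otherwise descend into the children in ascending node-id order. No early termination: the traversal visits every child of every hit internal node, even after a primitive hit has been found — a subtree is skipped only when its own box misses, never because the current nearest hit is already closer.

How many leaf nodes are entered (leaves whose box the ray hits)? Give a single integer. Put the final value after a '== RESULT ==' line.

Trace the traversal:
N0 x:[27,71] y:[25,110/3] z:[0,38] -> hit [27,110/3], descend [4, 24]
  N4 x:[27,44] y:[76/3,106/3] z:[2,36] -> hit [27,106/3], descend [6, 14]
    N6 x:[27,44] y:[79/3,106/3] z:[10,36] -> hit [27,106/3], descend [5, 21]
      N5 x:[27,44] y:[79/3,94/3] z:[10,33] -> hit [27,94/3], descend [3, 15]
        N3 x:[27,33] y:[79/3,27] z:[31,33] -> miss, prune
        N15 x:[29,44] y:[27,94/3] z:[10,32] -> hit [29,94/3] leaf, test {P2(miss), P7@t=31}
      N21 x:[28,42] y:[95/3,106/3] z:[33,36] -> hit [33,106/3] leaf, test {P6(miss), P16(miss)}
    N14 x:[28,43] y:[76/3,98/3] z:[2,14] -> miss, prune
  N24 x:[42,71] y:[25,110/3] z:[0,38] -> miss, prune

Summary -> nodes [0, 4, 6, 5, 3, 15, 21, 14, 24]; box-tests=9; leaf-entries=2; first=P7

== RESULT ==
2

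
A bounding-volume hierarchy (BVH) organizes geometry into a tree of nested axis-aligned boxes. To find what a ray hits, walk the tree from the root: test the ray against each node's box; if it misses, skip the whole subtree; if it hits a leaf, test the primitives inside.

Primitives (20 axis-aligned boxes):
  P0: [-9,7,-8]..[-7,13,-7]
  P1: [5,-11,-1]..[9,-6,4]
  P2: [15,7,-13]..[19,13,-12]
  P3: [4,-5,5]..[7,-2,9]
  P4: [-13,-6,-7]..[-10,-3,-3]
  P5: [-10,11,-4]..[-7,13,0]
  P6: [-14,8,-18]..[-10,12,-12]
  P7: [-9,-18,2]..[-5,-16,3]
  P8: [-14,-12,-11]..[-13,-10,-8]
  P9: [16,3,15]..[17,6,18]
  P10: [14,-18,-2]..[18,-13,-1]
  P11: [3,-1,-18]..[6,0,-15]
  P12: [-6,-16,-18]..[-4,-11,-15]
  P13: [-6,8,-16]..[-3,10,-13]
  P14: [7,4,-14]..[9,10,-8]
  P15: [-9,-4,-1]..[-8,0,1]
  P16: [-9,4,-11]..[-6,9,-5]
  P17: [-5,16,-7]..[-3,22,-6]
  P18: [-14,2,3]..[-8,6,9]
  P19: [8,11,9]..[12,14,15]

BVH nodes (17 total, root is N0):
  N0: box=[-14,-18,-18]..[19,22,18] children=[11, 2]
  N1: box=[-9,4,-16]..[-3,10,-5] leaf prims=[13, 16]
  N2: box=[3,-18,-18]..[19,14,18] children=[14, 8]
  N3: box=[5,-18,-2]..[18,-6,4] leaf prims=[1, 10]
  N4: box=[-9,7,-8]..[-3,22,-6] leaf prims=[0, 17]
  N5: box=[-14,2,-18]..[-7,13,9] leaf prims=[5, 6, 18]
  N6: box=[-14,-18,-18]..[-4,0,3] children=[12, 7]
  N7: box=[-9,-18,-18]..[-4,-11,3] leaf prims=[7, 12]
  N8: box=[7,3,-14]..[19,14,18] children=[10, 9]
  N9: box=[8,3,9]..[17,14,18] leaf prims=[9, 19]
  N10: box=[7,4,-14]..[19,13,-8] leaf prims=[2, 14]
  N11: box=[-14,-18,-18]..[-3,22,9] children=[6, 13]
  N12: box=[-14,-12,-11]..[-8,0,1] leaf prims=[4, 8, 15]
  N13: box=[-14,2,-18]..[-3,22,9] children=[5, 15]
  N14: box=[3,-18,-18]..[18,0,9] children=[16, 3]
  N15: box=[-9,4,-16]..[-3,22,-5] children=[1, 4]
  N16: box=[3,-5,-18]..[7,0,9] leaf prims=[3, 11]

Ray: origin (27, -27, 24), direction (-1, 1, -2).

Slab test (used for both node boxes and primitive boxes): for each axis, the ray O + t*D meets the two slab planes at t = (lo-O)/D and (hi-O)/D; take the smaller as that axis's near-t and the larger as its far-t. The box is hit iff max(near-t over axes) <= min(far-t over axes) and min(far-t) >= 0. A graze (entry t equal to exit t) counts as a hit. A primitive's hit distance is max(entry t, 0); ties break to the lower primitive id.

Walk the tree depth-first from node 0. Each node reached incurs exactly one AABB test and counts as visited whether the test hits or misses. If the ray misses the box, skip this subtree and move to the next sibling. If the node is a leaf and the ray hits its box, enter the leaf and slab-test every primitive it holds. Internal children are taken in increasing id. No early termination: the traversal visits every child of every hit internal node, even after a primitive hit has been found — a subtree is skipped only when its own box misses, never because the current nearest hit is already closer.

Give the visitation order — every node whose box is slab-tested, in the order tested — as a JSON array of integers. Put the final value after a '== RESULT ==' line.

Walk:
N0 x:[8,41] y:[9,49] z:[3,21] -> hit [9,21], descend [2, 11]
  N2 x:[8,24] y:[9,41] z:[3,21] -> hit [9,21], descend [8, 14]
    N8 x:[8,20] y:[30,41] z:[3,19] -> miss, prune
    N14 x:[9,24] y:[9,27] z:[15/2,21] -> hit [9,21], descend [3, 16]
      N3 x:[9,22] y:[9,21] z:[10,13] -> hit [10,13] leaf, test {P1(miss), P10@t=25/2}
      N16 x:[20,24] y:[22,27] z:[15/2,21] -> miss, prune
  N11 x:[30,41] y:[9,49] z:[15/2,21] -> miss, prune

Summary -> nodes [0, 2, 8, 14, 3, 16, 11]; box-tests=7; leaf-entries=1; first=P10

== RESULT ==
[0, 2, 8, 14, 3, 16, 11]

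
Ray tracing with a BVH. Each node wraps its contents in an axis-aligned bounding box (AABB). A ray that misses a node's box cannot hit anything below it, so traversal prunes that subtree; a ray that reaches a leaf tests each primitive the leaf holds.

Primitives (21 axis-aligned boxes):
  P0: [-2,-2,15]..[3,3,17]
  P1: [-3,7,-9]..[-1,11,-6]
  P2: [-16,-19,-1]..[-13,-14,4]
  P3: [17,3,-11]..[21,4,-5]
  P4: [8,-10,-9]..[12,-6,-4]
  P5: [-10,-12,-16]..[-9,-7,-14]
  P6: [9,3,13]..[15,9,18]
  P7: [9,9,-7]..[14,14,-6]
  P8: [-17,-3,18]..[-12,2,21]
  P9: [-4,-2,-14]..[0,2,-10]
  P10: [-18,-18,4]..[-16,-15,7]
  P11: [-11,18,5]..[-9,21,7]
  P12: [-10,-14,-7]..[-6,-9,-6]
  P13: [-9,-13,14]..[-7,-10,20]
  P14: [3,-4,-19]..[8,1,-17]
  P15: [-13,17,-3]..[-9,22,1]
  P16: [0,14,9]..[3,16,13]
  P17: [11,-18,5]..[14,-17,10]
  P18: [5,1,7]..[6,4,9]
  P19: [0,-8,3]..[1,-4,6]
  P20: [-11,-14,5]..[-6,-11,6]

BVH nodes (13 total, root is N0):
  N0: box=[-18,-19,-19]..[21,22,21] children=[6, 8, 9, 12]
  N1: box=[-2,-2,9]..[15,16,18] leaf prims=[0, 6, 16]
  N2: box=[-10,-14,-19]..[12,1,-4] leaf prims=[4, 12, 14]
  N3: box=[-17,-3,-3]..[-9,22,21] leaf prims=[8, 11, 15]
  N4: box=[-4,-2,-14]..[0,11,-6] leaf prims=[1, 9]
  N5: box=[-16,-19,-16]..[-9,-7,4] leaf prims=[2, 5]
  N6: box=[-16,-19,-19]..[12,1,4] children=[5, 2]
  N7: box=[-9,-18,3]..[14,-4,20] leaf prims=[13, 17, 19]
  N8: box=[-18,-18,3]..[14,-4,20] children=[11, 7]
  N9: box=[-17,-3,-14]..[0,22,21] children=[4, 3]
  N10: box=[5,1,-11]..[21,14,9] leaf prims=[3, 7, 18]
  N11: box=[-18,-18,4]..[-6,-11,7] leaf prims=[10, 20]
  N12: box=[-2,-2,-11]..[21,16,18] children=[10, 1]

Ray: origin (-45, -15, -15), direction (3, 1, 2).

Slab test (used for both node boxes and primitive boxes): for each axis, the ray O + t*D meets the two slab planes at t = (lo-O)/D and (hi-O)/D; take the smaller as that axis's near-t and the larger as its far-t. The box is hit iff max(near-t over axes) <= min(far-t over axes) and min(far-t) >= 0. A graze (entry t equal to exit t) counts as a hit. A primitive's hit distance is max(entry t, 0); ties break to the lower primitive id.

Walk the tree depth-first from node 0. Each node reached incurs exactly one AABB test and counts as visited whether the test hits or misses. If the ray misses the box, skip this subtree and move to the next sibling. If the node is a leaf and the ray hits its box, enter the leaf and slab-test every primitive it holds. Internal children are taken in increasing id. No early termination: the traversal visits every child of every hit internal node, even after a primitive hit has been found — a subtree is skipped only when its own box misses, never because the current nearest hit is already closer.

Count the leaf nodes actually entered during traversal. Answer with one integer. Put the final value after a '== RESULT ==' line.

Trace the traversal:
N0 x:[9,22] y:[-4,37] z:[-2,18] -> hit [9,18], descend [6, 8, 9, 12]
  N6 x:[29/3,19] y:[-4,16] z:[-2,19/2] -> miss, prune
  N8 x:[9,59/3] y:[-3,11] z:[9,35/2] -> hit [9,11], descend [7, 11]
    N7 x:[12,59/3] y:[-3,11] z:[9,35/2] -> miss, prune
    N11 x:[9,13] y:[-3,4] z:[19/2,11] -> miss, prune
  N9 x:[28/3,15] y:[12,37] z:[1/2,18] -> hit [12,15], descend [3, 4]
    N3 x:[28/3,12] y:[12,37] z:[6,18] -> hit [12,12] leaf, test {P8(miss), P11(miss), P15(miss)}
    N4 x:[41/3,15] y:[13,26] z:[1/2,9/2] -> miss, prune
  N12 x:[43/3,22] y:[13,31] z:[2,33/2] -> hit [43/3,33/2], descend [1, 10]
    N1 x:[43/3,20] y:[13,31] z:[12,33/2] -> hit [43/3,33/2] leaf, test {P0@t=15, P6(miss), P16(miss)}
    N10 x:[50/3,22] y:[16,29] z:[2,12] -> miss, prune

Visited [0, 6, 8, 7, 11, 9, 3, 4, 12, 1, 10]. Tests: 11 box, 2 leaf. Nearest: P0.

== RESULT ==
2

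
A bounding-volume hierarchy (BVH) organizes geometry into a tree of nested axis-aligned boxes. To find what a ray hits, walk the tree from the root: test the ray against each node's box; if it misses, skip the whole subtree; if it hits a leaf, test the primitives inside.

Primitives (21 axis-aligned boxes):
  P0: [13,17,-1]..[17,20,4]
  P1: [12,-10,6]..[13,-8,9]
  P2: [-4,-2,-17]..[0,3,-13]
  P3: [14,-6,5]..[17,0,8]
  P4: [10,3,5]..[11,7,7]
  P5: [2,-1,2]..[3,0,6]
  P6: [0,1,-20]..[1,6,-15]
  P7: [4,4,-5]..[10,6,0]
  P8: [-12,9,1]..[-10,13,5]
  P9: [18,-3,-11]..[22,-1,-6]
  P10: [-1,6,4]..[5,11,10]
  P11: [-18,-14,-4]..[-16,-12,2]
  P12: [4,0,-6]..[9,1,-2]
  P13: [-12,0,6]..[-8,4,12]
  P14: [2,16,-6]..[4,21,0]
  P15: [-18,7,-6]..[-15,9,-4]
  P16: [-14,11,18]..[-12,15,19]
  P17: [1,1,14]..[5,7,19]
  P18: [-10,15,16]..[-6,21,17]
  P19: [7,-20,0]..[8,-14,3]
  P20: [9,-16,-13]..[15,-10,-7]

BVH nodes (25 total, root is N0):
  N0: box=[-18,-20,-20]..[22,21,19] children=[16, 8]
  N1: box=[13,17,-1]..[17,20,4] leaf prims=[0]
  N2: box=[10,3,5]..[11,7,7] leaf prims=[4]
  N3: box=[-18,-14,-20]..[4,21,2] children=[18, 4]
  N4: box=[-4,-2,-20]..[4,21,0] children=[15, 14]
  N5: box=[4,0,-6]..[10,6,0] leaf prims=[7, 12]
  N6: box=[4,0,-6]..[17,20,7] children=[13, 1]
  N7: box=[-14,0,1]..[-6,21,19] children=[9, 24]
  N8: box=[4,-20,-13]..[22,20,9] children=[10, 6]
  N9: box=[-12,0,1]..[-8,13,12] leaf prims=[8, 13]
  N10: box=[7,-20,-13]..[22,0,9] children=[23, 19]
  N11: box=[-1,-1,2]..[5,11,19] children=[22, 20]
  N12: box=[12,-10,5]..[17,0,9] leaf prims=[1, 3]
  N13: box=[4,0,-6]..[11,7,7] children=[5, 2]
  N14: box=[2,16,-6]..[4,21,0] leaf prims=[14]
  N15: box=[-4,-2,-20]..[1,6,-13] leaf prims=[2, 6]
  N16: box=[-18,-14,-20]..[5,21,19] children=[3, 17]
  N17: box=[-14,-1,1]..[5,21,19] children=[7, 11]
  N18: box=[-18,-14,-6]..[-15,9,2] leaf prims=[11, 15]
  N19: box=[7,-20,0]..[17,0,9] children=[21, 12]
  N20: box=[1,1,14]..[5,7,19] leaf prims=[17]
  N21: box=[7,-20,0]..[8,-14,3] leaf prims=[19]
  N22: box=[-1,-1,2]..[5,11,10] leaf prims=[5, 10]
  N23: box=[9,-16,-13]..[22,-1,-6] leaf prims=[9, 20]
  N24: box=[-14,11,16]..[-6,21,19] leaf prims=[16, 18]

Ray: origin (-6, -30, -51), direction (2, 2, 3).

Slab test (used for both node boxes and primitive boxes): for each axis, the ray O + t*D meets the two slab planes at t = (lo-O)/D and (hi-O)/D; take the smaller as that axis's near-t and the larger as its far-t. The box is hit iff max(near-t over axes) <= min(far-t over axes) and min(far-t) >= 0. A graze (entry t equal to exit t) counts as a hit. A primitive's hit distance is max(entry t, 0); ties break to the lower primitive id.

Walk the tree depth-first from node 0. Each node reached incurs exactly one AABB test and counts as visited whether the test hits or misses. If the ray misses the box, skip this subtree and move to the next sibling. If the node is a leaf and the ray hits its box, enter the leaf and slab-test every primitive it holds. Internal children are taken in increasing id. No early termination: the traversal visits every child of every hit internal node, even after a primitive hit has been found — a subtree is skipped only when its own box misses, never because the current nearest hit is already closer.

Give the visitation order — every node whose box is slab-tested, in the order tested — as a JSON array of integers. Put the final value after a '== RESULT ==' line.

Traverse from the root:
N0 x:[-6,14] y:[5,51/2] z:[31/3,70/3] -> hit [31/3,14], descend [8, 16]
  N8 x:[5,14] y:[5,25] z:[38/3,20] -> hit [38/3,14], descend [6, 10]
    N6 x:[5,23/2] y:[15,25] z:[15,58/3] -> miss, prune
    N10 x:[13/2,14] y:[5,15] z:[38/3,20] -> hit [38/3,14], descend [19, 23]
      N19 x:[13/2,23/2] y:[5,15] z:[17,20] -> miss, prune
      N23 x:[15/2,14] y:[7,29/2] z:[38/3,15] -> hit [38/3,14] leaf, test {P9@t=27/2, P20(miss)}
  N16 x:[-6,11/2] y:[8,51/2] z:[31/3,70/3] -> miss, prune

Visited [0, 8, 6, 10, 19, 23, 16]. Tests: 7 box, 1 leaf. Nearest: P9.

== RESULT ==
[0, 8, 6, 10, 19, 23, 16]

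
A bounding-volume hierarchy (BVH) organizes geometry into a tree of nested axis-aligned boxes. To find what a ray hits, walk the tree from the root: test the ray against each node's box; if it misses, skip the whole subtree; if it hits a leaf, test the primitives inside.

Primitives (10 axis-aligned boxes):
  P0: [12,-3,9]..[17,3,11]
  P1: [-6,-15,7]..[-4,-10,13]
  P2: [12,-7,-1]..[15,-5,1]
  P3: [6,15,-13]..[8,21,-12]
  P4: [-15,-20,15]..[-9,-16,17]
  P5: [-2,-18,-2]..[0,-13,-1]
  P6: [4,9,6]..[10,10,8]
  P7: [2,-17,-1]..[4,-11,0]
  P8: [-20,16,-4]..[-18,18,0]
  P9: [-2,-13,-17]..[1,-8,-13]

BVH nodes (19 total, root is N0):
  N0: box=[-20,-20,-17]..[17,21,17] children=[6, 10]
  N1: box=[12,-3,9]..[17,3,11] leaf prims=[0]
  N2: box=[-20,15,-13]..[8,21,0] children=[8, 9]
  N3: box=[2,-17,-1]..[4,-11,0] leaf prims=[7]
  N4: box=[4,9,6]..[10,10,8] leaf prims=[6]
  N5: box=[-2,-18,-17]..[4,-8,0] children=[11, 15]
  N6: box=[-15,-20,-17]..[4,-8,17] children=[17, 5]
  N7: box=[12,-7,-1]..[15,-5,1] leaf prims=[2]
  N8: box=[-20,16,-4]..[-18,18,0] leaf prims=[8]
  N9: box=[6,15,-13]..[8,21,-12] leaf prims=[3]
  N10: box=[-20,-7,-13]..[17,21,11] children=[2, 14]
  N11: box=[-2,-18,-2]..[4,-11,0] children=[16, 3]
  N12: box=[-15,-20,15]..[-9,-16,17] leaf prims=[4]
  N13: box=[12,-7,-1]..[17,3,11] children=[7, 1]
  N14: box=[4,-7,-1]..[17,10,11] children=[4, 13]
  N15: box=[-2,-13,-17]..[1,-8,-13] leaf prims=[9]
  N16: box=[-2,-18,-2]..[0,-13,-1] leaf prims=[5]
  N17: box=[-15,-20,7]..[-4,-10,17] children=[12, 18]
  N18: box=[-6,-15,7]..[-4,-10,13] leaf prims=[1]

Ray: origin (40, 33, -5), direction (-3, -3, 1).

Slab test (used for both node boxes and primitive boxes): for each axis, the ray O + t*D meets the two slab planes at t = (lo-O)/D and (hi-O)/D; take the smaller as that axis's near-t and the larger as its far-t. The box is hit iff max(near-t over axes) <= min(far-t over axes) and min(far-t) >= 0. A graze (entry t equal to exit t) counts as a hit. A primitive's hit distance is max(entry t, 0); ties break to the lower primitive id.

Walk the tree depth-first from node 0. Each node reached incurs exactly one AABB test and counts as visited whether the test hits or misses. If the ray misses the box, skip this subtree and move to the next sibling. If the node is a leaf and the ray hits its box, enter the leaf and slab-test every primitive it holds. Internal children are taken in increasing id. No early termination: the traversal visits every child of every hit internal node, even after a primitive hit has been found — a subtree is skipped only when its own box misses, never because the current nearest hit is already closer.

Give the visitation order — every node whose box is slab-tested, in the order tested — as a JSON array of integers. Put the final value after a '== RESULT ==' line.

Traverse from the root:
N0 x:[23/3,20] y:[4,53/3] z:[-12,22] -> hit [23/3,53/3], descend [6, 10]
  N6 x:[12,55/3] y:[41/3,53/3] z:[-12,22] -> hit [41/3,53/3], descend [5, 17]
    N5 x:[12,14] y:[41/3,17] z:[-12,5] -> miss, prune
    N17 x:[44/3,55/3] y:[43/3,53/3] z:[12,22] -> hit [44/3,53/3], descend [12, 18]
      N12 x:[49/3,55/3] y:[49/3,53/3] z:[20,22] -> miss, prune
      N18 x:[44/3,46/3] y:[43/3,16] z:[12,18] -> hit [44/3,46/3] leaf, test {P1@t=44/3}
  N10 x:[23/3,20] y:[4,40/3] z:[-8,16] -> hit [23/3,40/3], descend [2, 14]
    N2 x:[32/3,20] y:[4,6] z:[-8,5] -> miss, prune
    N14 x:[23/3,12] y:[23/3,40/3] z:[4,16] -> hit [23/3,12], descend [4, 13]
      N4 x:[10,12] y:[23/3,8] z:[11,13] -> miss, prune
      N13 x:[23/3,28/3] y:[10,40/3] z:[4,16] -> miss, prune

Visited [0, 6, 5, 17, 12, 18, 10, 2, 14, 4, 13]. Tests: 11 box, 1 leaf. Nearest: P1.

== RESULT ==
[0, 6, 5, 17, 12, 18, 10, 2, 14, 4, 13]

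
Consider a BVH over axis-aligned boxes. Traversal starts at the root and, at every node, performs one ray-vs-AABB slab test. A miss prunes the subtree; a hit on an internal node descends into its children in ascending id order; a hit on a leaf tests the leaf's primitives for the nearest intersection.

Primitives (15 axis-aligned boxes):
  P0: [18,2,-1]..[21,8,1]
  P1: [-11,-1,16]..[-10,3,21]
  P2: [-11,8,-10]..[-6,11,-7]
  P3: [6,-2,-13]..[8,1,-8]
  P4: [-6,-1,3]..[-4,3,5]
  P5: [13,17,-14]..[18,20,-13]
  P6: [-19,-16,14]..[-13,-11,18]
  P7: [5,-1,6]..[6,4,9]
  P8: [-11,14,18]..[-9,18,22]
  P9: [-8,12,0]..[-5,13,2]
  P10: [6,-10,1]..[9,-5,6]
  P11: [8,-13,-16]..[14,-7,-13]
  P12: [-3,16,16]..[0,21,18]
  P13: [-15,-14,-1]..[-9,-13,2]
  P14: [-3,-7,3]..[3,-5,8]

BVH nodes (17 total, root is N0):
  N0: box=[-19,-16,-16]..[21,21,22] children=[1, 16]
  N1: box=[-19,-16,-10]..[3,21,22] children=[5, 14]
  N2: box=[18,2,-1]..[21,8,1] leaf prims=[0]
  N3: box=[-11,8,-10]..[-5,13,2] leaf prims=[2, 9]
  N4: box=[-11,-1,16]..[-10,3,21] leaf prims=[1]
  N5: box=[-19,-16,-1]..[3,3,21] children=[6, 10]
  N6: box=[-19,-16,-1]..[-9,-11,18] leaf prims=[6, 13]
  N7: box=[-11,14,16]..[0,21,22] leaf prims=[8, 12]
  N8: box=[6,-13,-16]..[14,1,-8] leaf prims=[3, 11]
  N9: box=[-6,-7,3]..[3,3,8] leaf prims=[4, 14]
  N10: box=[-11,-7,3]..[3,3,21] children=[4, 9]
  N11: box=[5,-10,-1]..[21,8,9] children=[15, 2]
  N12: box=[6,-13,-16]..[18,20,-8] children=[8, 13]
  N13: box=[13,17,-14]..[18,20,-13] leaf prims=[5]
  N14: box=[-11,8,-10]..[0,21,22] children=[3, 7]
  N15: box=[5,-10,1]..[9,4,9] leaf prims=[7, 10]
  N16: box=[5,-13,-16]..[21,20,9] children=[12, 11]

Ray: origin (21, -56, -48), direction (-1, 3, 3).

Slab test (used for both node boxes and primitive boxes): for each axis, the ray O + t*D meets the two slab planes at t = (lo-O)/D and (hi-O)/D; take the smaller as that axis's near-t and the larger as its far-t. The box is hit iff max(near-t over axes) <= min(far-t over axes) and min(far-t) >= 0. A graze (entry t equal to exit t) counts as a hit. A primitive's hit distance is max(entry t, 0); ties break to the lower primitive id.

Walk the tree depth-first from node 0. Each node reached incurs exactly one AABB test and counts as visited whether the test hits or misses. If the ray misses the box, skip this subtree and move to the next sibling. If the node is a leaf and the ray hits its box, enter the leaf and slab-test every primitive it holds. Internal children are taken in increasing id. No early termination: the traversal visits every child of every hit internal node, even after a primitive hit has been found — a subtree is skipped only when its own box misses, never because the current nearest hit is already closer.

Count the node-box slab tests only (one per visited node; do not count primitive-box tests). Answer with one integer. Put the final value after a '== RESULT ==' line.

Traverse from the root:
N0 x:[0,40] y:[40/3,77/3] z:[32/3,70/3] -> hit [40/3,70/3], descend [1, 16]
  N1 x:[18,40] y:[40/3,77/3] z:[38/3,70/3] -> hit [18,70/3], descend [5, 14]
    N5 x:[18,40] y:[40/3,59/3] z:[47/3,23] -> hit [18,59/3], descend [6, 10]
      N6 x:[30,40] y:[40/3,15] z:[47/3,22] -> miss, prune
      N10 x:[18,32] y:[49/3,59/3] z:[17,23] -> hit [18,59/3], descend [4, 9]
        N4 x:[31,32] y:[55/3,59/3] z:[64/3,23] -> miss, prune
        N9 x:[18,27] y:[49/3,59/3] z:[17,56/3] -> hit [18,56/3] leaf, test {P4(miss), P14(miss)}
    N14 x:[21,32] y:[64/3,77/3] z:[38/3,70/3] -> hit [64/3,70/3], descend [3, 7]
      N3 x:[26,32] y:[64/3,23] z:[38/3,50/3] -> miss, prune
      N7 x:[21,32] y:[70/3,77/3] z:[64/3,70/3] -> hit [70/3,70/3] leaf, test {P8(miss), P12(miss)}
  N16 x:[0,16] y:[43/3,76/3] z:[32/3,19] -> hit [43/3,16], descend [11, 12]
    N11 x:[0,16] y:[46/3,64/3] z:[47/3,19] -> hit [47/3,16], descend [2, 15]
      N2 x:[0,3] y:[58/3,64/3] z:[47/3,49/3] -> miss, prune
      N15 x:[12,16] y:[46/3,20] z:[49/3,19] -> miss, prune
    N12 x:[3,15] y:[43/3,76/3] z:[32/3,40/3] -> miss, prune

order=[0, 1, 5, 6, 10, 4, 9, 14, 3, 7, 16, 11, 2, 15, 12]  |boxes|=15  |leaves|=2  hit=miss

== RESULT ==
15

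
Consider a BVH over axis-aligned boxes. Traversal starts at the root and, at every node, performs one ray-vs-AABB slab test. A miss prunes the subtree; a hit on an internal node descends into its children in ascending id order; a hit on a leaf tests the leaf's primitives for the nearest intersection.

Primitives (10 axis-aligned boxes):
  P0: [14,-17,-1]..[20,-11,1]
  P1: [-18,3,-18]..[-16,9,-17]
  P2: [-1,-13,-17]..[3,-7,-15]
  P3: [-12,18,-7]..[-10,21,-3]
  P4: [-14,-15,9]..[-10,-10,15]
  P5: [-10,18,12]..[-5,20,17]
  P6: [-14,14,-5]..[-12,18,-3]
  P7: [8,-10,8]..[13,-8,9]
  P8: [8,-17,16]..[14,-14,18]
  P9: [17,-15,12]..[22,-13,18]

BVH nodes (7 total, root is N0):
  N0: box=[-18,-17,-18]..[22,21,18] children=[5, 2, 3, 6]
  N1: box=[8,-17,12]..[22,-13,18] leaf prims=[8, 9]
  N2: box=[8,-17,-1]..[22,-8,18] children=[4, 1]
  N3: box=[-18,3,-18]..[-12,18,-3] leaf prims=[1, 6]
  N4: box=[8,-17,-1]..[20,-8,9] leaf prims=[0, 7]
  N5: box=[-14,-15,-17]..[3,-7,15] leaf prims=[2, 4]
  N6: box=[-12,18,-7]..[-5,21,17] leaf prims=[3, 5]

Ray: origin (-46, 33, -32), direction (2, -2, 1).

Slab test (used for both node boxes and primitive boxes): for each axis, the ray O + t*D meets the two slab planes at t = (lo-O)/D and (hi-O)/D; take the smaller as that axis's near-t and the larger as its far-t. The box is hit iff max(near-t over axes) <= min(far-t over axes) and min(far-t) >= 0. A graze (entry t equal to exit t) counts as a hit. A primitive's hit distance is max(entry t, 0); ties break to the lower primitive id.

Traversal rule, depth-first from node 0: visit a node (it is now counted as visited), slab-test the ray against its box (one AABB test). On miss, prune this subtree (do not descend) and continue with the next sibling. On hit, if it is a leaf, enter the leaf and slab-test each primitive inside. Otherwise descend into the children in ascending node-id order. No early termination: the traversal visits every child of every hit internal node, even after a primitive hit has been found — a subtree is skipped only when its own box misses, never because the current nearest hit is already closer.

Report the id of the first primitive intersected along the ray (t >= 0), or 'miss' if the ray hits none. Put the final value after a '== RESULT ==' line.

Traverse from the root:
N0 x:[14,34] y:[6,25] z:[14,50] -> hit [14,25], descend [2, 3, 5, 6]
  N2 x:[27,34] y:[41/2,25] z:[31,50] -> miss, prune
  N3 x:[14,17] y:[15/2,15] z:[14,29] -> hit [14,15] leaf, test {P1@t=14, P6(miss)}
  N5 x:[16,49/2] y:[20,24] z:[15,47] -> hit [20,24] leaf, test {P2(miss), P4(miss)}
  N6 x:[17,41/2] y:[6,15/2] z:[25,49] -> miss, prune

Visited [0, 2, 3, 5, 6]. Tests: 5 box, 2 leaf. Nearest: P1.

== RESULT ==
1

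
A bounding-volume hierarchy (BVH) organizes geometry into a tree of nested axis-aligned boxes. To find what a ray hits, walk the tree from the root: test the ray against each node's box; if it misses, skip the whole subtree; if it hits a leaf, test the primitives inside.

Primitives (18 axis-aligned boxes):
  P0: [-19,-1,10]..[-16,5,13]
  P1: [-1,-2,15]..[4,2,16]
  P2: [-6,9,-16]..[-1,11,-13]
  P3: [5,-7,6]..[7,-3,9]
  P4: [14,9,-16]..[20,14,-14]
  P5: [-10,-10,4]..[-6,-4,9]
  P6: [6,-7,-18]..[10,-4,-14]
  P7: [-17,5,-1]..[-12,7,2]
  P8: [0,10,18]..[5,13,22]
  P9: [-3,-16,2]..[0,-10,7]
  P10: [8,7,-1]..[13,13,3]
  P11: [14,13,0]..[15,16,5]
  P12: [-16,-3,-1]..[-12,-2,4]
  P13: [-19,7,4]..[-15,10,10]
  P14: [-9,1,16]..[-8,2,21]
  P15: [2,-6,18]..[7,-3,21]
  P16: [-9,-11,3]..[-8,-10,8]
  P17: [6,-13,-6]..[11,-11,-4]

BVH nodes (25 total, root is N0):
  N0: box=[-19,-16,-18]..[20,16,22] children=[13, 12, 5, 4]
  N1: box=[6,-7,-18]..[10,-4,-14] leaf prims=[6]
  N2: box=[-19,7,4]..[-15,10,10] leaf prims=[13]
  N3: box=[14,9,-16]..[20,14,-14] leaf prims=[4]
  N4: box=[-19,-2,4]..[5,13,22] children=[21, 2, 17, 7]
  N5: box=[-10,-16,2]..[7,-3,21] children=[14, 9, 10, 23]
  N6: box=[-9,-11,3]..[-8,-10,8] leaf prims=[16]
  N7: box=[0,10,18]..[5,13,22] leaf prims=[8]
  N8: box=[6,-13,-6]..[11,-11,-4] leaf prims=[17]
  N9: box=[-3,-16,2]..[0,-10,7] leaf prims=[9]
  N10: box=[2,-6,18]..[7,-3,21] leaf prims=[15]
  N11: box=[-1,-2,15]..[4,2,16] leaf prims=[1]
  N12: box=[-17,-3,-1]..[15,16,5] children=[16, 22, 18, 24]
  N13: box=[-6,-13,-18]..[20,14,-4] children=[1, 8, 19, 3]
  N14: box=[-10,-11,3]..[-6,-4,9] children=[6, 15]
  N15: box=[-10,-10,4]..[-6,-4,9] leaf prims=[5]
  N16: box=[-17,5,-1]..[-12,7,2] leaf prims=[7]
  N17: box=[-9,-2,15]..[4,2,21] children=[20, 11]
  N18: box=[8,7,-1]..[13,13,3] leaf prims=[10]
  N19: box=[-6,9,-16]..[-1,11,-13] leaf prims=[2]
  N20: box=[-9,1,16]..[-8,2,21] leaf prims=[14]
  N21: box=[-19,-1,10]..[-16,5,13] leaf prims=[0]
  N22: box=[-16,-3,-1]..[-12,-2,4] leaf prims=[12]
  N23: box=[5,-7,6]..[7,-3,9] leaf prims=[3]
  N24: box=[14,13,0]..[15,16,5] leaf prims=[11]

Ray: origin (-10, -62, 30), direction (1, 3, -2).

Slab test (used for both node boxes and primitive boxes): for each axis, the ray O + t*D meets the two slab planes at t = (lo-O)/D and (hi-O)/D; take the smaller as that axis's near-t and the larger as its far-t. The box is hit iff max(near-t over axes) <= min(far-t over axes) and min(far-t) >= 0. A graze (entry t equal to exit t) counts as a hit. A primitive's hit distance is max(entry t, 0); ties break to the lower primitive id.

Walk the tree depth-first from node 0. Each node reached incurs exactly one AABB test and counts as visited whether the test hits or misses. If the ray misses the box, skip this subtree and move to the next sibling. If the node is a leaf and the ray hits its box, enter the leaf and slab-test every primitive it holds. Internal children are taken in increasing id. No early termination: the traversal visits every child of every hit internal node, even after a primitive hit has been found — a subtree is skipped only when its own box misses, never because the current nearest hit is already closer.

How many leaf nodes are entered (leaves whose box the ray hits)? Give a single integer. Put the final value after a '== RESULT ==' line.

Trace the traversal:
N0 x:[-9,30] y:[46/3,26] z:[4,24] -> hit [46/3,24], descend [4, 5, 12, 13]
  N4 x:[-9,15] y:[20,25] z:[4,13] -> miss, prune
  N5 x:[0,17] y:[46/3,59/3] z:[9/2,14] -> miss, prune
  N12 x:[-7,25] y:[59/3,26] z:[25/2,31/2] -> miss, prune
  N13 x:[4,30] y:[49/3,76/3] z:[17,24] -> hit [17,24], descend [1, 3, 8, 19]
    N1 x:[16,20] y:[55/3,58/3] z:[22,24] -> miss, prune
    N3 x:[24,30] y:[71/3,76/3] z:[22,23] -> miss, prune
    N8 x:[16,21] y:[49/3,17] z:[17,18] -> hit [17,17] leaf, test {P17@t=17}
    N19 x:[4,9] y:[71/3,73/3] z:[43/2,23] -> miss, prune

order=[0, 4, 5, 12, 13, 1, 3, 8, 19]  |boxes|=9  |leaves|=1  hit=P17

== RESULT ==
1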